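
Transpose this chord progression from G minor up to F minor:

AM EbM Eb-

G minor up to F minor is a minor seventh; each chord root moves by that interval while the quality stays the same.
AM: root A up a minor seventh → G, giving GM.
EbM: root Eb up a minor seventh → Db, giving DbM.
Eb-: root Eb up a minor seventh → Db, giving Db-.

GM DbM Db-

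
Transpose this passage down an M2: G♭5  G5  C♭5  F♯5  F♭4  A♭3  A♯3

Fb5 F5 Bbb4 E5 Ebb4 Gb3 G#3

Gb5 down a major second is Fb5.
G5 down a major second is F5.
Cb5 down a major second is Bbb4.
A major second down from F#5 gives E5.
A major second down from Fb4 gives Ebb4.
Ab3: a second down reaches G, and 2 semitones makes it Gb3.
A major second down from A#3 gives G#3.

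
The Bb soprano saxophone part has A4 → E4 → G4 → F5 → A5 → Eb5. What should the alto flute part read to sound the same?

First find concert pitch: the Bb soprano saxophone sounds a major second below written, so A4 E4 G4 F5 A5 Eb5 sounds G4 D4 F4 Eb5 G5 Db5.
Then write for alto flute: it sounds a perfect fourth below written, so the part must be a perfect fourth above concert.
G4 → C5
D4 → G4
F4 → Bb4
Eb5 → Ab5
G5 → C6
Db5 → Gb5

C5 G4 Bb4 Ab5 C6 Gb5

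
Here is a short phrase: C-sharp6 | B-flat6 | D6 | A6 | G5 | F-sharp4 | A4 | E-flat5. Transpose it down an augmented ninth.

C#6 gives Bb4
Bb6 gives Abb5
D6 gives Cb5
A6 gives Gb5
G5 gives Fb4
F#4 gives Eb3
A4 gives Gb3
Eb5 gives Dbb4

Bb4 Abb5 Cb5 Gb5 Fb4 Eb3 Gb3 Dbb4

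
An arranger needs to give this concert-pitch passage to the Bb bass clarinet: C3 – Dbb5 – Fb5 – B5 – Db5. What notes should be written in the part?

D4 Ebb6 Gb6 C#7 Eb6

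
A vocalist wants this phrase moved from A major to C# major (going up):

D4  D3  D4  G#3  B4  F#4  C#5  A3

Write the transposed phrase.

F#4 F#3 F#4 B#3 D#5 A#4 E#5 C#4

A major to C# major up is a major third, so every note moves up by that interval.
D4 -> F#4
D3 -> F#3
D4 -> F#4
G#3 -> B#3
B4 -> D#5
F#4 -> A#4
C#5 -> E#5
A3 -> C#4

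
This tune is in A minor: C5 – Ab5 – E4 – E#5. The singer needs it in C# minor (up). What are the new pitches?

E5 C6 G#4 G##5

From A up to C# is a major third; apply that to each pitch.
C5 → E5
Ab5 → C6
E4 → G#4
E#5 → G##5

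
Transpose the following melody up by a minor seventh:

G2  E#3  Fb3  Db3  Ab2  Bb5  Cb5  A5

F3 D#4 Ebb4 Cb4 Gb3 Ab6 Bbb5 G6

G2 gives F3
E#3 gives D#4
Fb3 gives Ebb4
Db3 gives Cb4
Ab2 gives Gb3
Bb5 gives Ab6
Cb5 gives Bbb5
A5 gives G6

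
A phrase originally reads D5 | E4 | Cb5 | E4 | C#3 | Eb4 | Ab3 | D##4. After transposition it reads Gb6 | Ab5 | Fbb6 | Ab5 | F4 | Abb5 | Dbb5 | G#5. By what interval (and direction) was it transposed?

up a diminished eleventh

From D5 to Gb6 is 11 letter names — an eleventh of some quality.
D5 to Gb6 is 16 semitones, which makes it a diminished eleventh; the second version is higher, so the direction is up.
Checking another pair — D##4 → G#5 — gives the same interval.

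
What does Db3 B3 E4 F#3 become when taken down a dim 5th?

Db3 → G2
B3 → E#3
E4 → A#3
F#3 → B#2

G2 E#3 A#3 B#2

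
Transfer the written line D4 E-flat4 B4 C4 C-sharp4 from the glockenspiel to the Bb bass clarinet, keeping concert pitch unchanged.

E7 F7 C#8 D7 D#7

First find concert pitch: the glockenspiel sounds a perfect fifteenth above written, so D4 E-flat4 B4 C4 C-sharp4 sounds D6 Eb6 B6 C6 C#6.
Then write for Bb bass clarinet: it sounds a major ninth below written, so the part must be a major ninth above concert.
D6 → E7
Eb6 → F7
B6 → C#8
C6 → D7
C#6 → D#7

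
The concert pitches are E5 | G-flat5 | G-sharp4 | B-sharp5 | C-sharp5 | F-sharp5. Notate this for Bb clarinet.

The Bb clarinet sounds a major second below written, so the written part must be a major second above concert — transpose each note up.
E5 to F#5
Gb5 to Ab5
G#4 to A#4
B#5 to C##6
C#5 to D#5
F#5 to G#5

F#5 Ab5 A#4 C##6 D#5 G#5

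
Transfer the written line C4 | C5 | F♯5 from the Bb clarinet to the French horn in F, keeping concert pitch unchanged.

First find concert pitch: the Bb clarinet sounds a major second below written, so C4 C5 F♯5 sounds Bb3 Bb4 E5.
Then write for French horn in F: it sounds a perfect fifth below written, so the part must be a perfect fifth above concert.
Bb3 → F4
Bb4 → F5
E5 → B5

F4 F5 B5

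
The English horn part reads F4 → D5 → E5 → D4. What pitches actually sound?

Bb3 G4 A4 G3

The English horn sounds a perfect fifth below written, so transpose each written note down a perfect fifth.
F4 -> Bb3
D5 -> G4
E5 -> A4
D4 -> G3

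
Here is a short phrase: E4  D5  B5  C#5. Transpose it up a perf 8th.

E5 D6 B6 C#6

E4 gives E5
D5 gives D6
B5 gives B6
C#5 gives C#6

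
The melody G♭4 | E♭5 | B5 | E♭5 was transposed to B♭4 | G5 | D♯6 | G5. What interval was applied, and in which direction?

Take the first pair: Gb4 → Bb4. G to B spans 3 letter names, so the interval is some kind of third.
Gb4 to Bb4 is 4 semitones, which makes it a major third; the second version is higher, so the direction is up.
Checking another pair — Eb5 → G5 — gives the same interval.

up a major third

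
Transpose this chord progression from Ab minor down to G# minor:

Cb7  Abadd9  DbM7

B7 G#add9 C#M7

Ab minor down to G# minor is a diminished second; each chord root moves by that interval while the quality stays the same.
Cb7: root Cb down a diminished second → B, giving B7.
Abadd9: root Ab down a diminished second → G#, giving G#add9.
DbM7: root Db down a diminished second → C#, giving C#M7.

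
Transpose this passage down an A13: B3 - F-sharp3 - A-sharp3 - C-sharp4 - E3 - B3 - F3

Db2 Ab1 C2 Eb2 Gb1 Db2 Abb1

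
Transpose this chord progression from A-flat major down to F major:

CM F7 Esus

AM D7 C#sus

A-flat major down to F major is a minor third; each chord root moves by that interval while the quality stays the same.
CM: root C down a minor third → A, giving AM.
F7: root F down a minor third → D, giving D7.
Esus: root E down a minor third → C#, giving C#sus.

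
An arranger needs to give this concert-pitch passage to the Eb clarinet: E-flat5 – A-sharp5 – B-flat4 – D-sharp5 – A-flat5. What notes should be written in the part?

C5 F##5 G4 B#4 F5

The Eb clarinet sounds a minor third above written, so the written part must be a minor third below concert — transpose each note down.
Eb5 to C5
A#5 to F##5
Bb4 to G4
D#5 to B#4
Ab5 to F5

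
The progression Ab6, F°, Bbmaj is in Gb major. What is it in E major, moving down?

F#6 D#° G#maj

Gb major down to E major is a diminished third; each chord root moves by that interval while the quality stays the same.
Ab6: root Ab down a diminished third → F#, giving F#6.
F°: root F down a diminished third → D#, giving D#°.
Bbmaj: root Bb down a diminished third → G#, giving G#maj.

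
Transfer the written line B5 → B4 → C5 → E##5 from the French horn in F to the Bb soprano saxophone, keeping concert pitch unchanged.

F#5 F#4 G4 B##4

First find concert pitch: the French horn in F sounds a perfect fifth below written, so B5 B4 C5 E##5 sounds E5 E4 F4 A##4.
Then write for Bb soprano saxophone: it sounds a major second below written, so the part must be a major second above concert.
E5 → F#5
E4 → F#4
F4 → G4
A##4 → B##4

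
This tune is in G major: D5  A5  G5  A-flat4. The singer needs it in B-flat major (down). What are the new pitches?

F4 C5 Bb4 Cb4

G major to B-flat major down is a major sixth, so every note moves down by that interval.
D5 → F4
A5 → C5
G5 → Bb4
Ab4 → Cb4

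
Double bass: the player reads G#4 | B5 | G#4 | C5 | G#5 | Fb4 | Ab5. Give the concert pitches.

G#3 B4 G#3 C4 G#4 Fb3 Ab4

Written C4 on the double bass sounds as C3, a perfect octave lower; apply that shift to every note.
G#4 to G#3
B5 to B4
G#4 to G#3
C5 to C4
G#5 to G#4
Fb4 to Fb3
Ab5 to Ab4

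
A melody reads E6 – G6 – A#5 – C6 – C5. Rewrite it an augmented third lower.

Cb6 Ebb6 F5 Abb5 Abb4

E6 → Cb6
G6 → Ebb6
A#5 → F5
C6 → Abb5
C5 → Abb4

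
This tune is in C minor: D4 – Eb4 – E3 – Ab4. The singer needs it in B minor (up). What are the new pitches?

C#5 D5 D#4 G5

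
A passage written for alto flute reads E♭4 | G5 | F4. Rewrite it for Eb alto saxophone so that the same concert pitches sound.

G4 B5 A4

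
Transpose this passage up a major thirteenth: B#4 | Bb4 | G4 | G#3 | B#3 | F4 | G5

G##6 G6 E6 E#5 G##5 D6 E7

B#4 to G##6
Bb4 to G6
G4 to E6
G#3 to E#5
B#3 to G##5
F4 to D6
G5 to E7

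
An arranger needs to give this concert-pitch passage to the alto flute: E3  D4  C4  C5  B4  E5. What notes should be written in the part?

The alto flute sounds a perfect fourth below written, so the written part must be a perfect fourth above concert — transpose each note up.
E3 gives A3
D4 gives G4
C4 gives F4
C5 gives F5
B4 gives E5
E5 gives A5

A3 G4 F4 F5 E5 A5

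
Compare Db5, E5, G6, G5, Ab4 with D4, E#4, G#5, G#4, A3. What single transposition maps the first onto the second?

From Db5 to D4 is 8 letter names — an octave of some quality.
D4 to Db5 is 11 semitones, which makes it a diminished octave; the second version is lower, so the direction is down.
Checking another pair — Ab4 → A3 — gives the same interval.

down a diminished octave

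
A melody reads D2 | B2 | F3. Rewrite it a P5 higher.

A2 F#3 C4

D2 to A2
B2 to F#3
F3 to C4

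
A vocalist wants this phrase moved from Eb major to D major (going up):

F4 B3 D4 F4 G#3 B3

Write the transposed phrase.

E5 A#4 C#5 E5 F##4 A#4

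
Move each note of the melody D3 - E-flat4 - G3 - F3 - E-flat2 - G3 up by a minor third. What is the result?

D3 → F3
Eb4 → Gb4
G3 → Bb3
F3 → Ab3
Eb2 → Gb2
G3 → Bb3

F3 Gb4 Bb3 Ab3 Gb2 Bb3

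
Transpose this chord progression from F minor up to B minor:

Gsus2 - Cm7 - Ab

C#sus2 F#m7 D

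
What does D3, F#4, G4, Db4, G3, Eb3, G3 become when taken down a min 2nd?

C#3 E#4 F#4 C4 F#3 D3 F#3

D3 down a minor second is C#3.
F#4 down a minor second is E#4.
G4: a second down reaches F, and 1 semitone makes it F#4.
Db4 down a minor second is C4.
A minor second down from G3 gives F#3.
A minor second down from Eb3 gives D3.
A minor second down from G3 gives F#3.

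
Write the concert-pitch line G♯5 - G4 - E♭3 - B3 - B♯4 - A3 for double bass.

G#6 G5 Eb4 B4 B#5 A4

The double bass sounds a perfect octave below written, so the written part must be a perfect octave above concert — transpose each note up.
G#5 -> G#6
G4 -> G5
Eb3 -> Eb4
B3 -> B4
B#4 -> B#5
A3 -> A4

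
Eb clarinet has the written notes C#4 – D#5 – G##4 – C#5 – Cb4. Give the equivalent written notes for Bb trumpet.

First find concert pitch: the Eb clarinet sounds a minor third above written, so C#4 D#5 G##4 C#5 Cb4 sounds E4 F#5 B#4 E5 Ebb4.
Then write for Bb trumpet: it sounds a major second below written, so the part must be a major second above concert.
E4 → F#4
F#5 → G#5
B#4 → C##5
E5 → F#5
Ebb4 → Fb4

F#4 G#5 C##5 F#5 Fb4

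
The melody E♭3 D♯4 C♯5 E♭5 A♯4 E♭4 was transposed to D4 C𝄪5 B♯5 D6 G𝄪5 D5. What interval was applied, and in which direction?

up a major seventh

Take the first pair: Eb3 → D4. E to D spans 7 letter names, so the interval is some kind of seventh.
Eb3 to D4 is 11 semitones, which makes it a major seventh; the second version is higher, so the direction is up.
Checking another pair — Eb4 → D5 — gives the same interval.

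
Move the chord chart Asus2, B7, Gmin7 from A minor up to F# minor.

F#sus2 G#7 Emin7

A minor up to F# minor is a major sixth; each chord root moves by that interval while the quality stays the same.
Asus2: root A up a major sixth → F#, giving F#sus2.
B7: root B up a major sixth → G#, giving G#7.
Gmin7: root G up a major sixth → E, giving Emin7.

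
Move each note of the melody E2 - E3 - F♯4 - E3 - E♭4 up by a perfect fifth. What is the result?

E2 gives B2
E3 gives B3
F#4 gives C#5
E3 gives B3
Eb4 gives Bb4

B2 B3 C#5 B3 Bb4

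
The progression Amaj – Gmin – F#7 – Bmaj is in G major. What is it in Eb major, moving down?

Fmaj Ebmin D7 Gmaj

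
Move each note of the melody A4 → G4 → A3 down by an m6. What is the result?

C#4 B3 C#3

A minor sixth down from A4 gives C#4.
G4 down a minor sixth is B3.
A3: a sixth down reaches C, and 8 semitones makes it C#3.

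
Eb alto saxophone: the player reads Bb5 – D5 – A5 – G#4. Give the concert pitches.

Written C4 on the Eb alto saxophone sounds as Eb3, a major sixth lower; apply that shift to every note.
Bb5 -> Db5
D5 -> F4
A5 -> C5
G#4 -> B3

Db5 F4 C5 B3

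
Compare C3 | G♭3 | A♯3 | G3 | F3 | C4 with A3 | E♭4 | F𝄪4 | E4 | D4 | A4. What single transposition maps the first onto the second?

up a major sixth

From C3 to A3 is 6 letter names — a sixth of some quality.
C3 to A3 is 9 semitones, which makes it a major sixth; the second version is higher, so the direction is up.
Checking another pair — C4 → A4 — gives the same interval.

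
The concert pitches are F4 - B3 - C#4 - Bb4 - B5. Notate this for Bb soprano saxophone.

G4 C#4 D#4 C5 C#6

The Bb soprano saxophone sounds a major second below written, so the written part must be a major second above concert — transpose each note up.
F4 to G4
B3 to C#4
C#4 to D#4
Bb4 to C5
B5 to C#6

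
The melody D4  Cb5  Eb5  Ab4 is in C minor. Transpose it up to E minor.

F#4 Eb5 G5 C5

C minor to E minor up is a major third, so every note moves up by that interval.
D4 to F#4
Cb5 to Eb5
Eb5 to G5
Ab4 to C5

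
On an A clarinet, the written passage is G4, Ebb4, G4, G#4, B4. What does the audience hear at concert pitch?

E4 Cb4 E4 E#4 G#4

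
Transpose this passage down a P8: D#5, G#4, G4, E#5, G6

D#4 G#3 G3 E#4 G5

A perfect octave down from D#5 gives D#4.
A perfect octave down from G#4 gives G#3.
G4: an octave down reaches G, and 12 semitones makes it G3.
E#5 down a perfect octave is E#4.
G6 down a perfect octave is G5.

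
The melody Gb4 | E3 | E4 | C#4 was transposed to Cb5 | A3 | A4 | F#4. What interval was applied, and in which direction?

up a perfect fourth

Take the first pair: Gb4 → Cb5. G to C spans 4 letter names, so the interval is some kind of fourth.
Gb4 to Cb5 is 5 semitones, which makes it a perfect fourth; the second version is higher, so the direction is up.
Checking another pair — C#4 → F#4 — gives the same interval.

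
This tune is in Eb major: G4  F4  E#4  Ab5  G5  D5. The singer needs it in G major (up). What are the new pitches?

B4 A4 G##4 C6 B5 F#5

From Eb up to G is a major third; apply that to each pitch.
G4 becomes B4
F4 becomes A4
E#4 becomes G##4
Ab5 becomes C6
G5 becomes B5
D5 becomes F#5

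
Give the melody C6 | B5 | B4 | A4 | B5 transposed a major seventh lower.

Db5 C5 C4 Bb3 C5

A major seventh down from C6 gives Db5.
B5: a seventh down reaches C, and 11 semitones makes it C5.
B4: a seventh down reaches C, and 11 semitones makes it C4.
A major seventh down from A4 gives Bb3.
B5: a seventh down reaches C, and 11 semitones makes it C5.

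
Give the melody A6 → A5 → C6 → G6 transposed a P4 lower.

E6 E5 G5 D6

A6 -> E6
A5 -> E5
C6 -> G5
G6 -> D6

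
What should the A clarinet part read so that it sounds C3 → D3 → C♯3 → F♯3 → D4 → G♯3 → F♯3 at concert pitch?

Eb3 F3 E3 A3 F4 B3 A3

Written C4 sounds as A3 on the A clarinet, so concert pitches are written a minor third up.
C3 gives Eb3
D3 gives F3
C#3 gives E3
F#3 gives A3
D4 gives F4
G#3 gives B3
F#3 gives A3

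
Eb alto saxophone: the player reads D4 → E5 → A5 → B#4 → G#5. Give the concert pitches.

F3 G4 C5 D#4 B4

The Eb alto saxophone sounds a major sixth below written, so transpose each written note down a major sixth.
D4 to F3
E5 to G4
A5 to C5
B#4 to D#4
G#5 to B4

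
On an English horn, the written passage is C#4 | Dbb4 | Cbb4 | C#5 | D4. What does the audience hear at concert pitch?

The English horn sounds a perfect fifth below written, so transpose each written note down a perfect fifth.
C#4 → F#3
Dbb4 → Gbb3
Cbb4 → Fbb3
C#5 → F#4
D4 → G3

F#3 Gbb3 Fbb3 F#4 G3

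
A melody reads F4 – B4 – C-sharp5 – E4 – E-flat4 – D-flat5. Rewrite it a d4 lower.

C#4 F##4 G##4 B#3 B3 A4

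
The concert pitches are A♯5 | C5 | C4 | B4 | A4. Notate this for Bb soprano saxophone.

B#5 D5 D4 C#5 B4

The Bb soprano saxophone sounds a major second below written, so the written part must be a major second above concert — transpose each note up.
A#5 gives B#5
C5 gives D5
C4 gives D4
B4 gives C#5
A4 gives B4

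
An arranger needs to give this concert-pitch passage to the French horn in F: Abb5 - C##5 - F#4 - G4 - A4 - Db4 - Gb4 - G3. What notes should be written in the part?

Ebb6 G##5 C#5 D5 E5 Ab4 Db5 D4

Written C4 sounds as F3 on the French horn in F, so concert pitches are written a perfect fifth up.
Abb5 → Ebb6
C##5 → G##5
F#4 → C#5
G4 → D5
A4 → E5
Db4 → Ab4
Gb4 → Db5
G3 → D4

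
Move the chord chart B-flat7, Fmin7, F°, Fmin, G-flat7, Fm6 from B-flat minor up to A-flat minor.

Ab7 Ebmin7 Eb° Ebmin Fb7 Ebm6

B-flat minor up to A-flat minor is a minor seventh; each chord root moves by that interval while the quality stays the same.
B-flat7: root B-flat up a minor seventh → Ab, giving Ab7.
Fmin7: root F up a minor seventh → Eb, giving Ebmin7.
F°: root F up a minor seventh → Eb, giving Eb°.
Fmin: root F up a minor seventh → Eb, giving Ebmin.
G-flat7: root G-flat up a minor seventh → Fb, giving Fb7.
Fm6: root F up a minor seventh → Eb, giving Ebm6.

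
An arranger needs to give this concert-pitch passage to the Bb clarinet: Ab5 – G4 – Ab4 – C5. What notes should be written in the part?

Bb5 A4 Bb4 D5

The Bb clarinet sounds a major second below written, so the written part must be a major second above concert — transpose each note up.
Ab5 becomes Bb5
G4 becomes A4
Ab4 becomes Bb4
C5 becomes D5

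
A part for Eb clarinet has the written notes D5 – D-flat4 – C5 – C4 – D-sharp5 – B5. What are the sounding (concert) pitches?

F5 Fb4 Eb5 Eb4 F#5 D6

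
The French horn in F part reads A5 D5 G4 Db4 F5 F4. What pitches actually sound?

D5 G4 C4 Gb3 Bb4 Bb3

The French horn in F sounds a perfect fifth below written, so transpose each written note down a perfect fifth.
A5 -> D5
D5 -> G4
G4 -> C4
Db4 -> Gb3
F5 -> Bb4
F4 -> Bb3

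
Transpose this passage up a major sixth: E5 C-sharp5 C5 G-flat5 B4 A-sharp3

C#6 A#5 A5 Eb6 G#5 F##4

E5 -> C#6
C#5 -> A#5
C5 -> A5
Gb5 -> Eb6
B4 -> G#5
A#3 -> F##4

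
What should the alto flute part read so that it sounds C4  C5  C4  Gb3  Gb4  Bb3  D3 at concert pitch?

F4 F5 F4 Cb4 Cb5 Eb4 G3

Written C4 sounds as G3 on the alto flute, so concert pitches are written a perfect fourth up.
C4 -> F4
C5 -> F5
C4 -> F4
Gb3 -> Cb4
Gb4 -> Cb5
Bb3 -> Eb4
D3 -> G3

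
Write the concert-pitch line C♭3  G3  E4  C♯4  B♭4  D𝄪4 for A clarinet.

Ebb3 Bb3 G4 E4 Db5 F##4

Written C4 sounds as A3 on the A clarinet, so concert pitches are written a minor third up.
Cb3 -> Ebb3
G3 -> Bb3
E4 -> G4
C#4 -> E4
Bb4 -> Db5
D##4 -> F##4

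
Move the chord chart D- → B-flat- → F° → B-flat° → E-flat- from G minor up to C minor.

G- Eb- Bb° Eb° Ab-

G minor up to C minor is a perfect fourth; each chord root moves by that interval while the quality stays the same.
D-: root D up a perfect fourth → G, giving G-.
B-flat-: root B-flat up a perfect fourth → Eb, giving Eb-.
F°: root F up a perfect fourth → Bb, giving Bb°.
B-flat°: root B-flat up a perfect fourth → Eb, giving Eb°.
E-flat-: root E-flat up a perfect fourth → Ab, giving Ab-.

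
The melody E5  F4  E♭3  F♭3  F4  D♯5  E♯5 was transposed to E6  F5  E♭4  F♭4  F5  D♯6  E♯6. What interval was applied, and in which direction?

up a perfect octave

Take the first pair: E5 → E6. E to E spans 8 letter names, so the interval is some kind of octave.
E5 to E6 is 12 semitones, which makes it a perfect octave; the second version is higher, so the direction is up.
Checking another pair — E#5 → E#6 — gives the same interval.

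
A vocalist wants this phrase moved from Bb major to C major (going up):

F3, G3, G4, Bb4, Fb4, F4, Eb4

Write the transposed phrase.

From Bb up to C is a major second; apply that to each pitch.
F3 gives G3
G3 gives A3
G4 gives A4
Bb4 gives C5
Fb4 gives Gb4
F4 gives G4
Eb4 gives F4

G3 A3 A4 C5 Gb4 G4 F4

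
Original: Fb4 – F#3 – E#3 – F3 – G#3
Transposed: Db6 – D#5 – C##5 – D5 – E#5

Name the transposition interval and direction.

Take the first pair: Fb4 → Db6. F to D spans 13 letter names, so the interval is some kind of thirteenth.
Fb4 to Db6 is 21 semitones, which makes it a major thirteenth; the second version is higher, so the direction is up.
Checking another pair — G#3 → E#5 — gives the same interval.

up a major thirteenth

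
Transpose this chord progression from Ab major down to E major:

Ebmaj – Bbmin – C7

Bmaj F#min G#7

Ab major down to E major is a diminished fourth; each chord root moves by that interval while the quality stays the same.
Ebmaj: root Eb down a diminished fourth → B, giving Bmaj.
Bbmin: root Bb down a diminished fourth → F#, giving F#min.
C7: root C down a diminished fourth → G#, giving G#7.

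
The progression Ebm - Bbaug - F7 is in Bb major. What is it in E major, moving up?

Am Eaug B7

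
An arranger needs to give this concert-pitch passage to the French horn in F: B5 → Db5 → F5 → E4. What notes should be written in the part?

Written C4 sounds as F3 on the French horn in F, so concert pitches are written a perfect fifth up.
B5 becomes F#6
Db5 becomes Ab5
F5 becomes C6
E4 becomes B4

F#6 Ab5 C6 B4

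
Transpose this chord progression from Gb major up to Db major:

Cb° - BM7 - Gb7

Gb° F#M7 Db7

Gb major up to Db major is a perfect fifth; each chord root moves by that interval while the quality stays the same.
Cb°: root Cb up a perfect fifth → Gb, giving Gb°.
BM7: root B up a perfect fifth → F#, giving F#M7.
Gb7: root Gb up a perfect fifth → Db, giving Db7.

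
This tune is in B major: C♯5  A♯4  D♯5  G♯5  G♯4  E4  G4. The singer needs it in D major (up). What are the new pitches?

From B up to D is a minor third; apply that to each pitch.
C#5 becomes E5
A#4 becomes C#5
D#5 becomes F#5
G#5 becomes B5
G#4 becomes B4
E4 becomes G4
G4 becomes Bb4

E5 C#5 F#5 B5 B4 G4 Bb4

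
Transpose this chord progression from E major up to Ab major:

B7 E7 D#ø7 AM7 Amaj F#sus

E major up to Ab major is a diminished fourth; each chord root moves by that interval while the quality stays the same.
B7: root B up a diminished fourth → Eb, giving Eb7.
E7: root E up a diminished fourth → Ab, giving Ab7.
D#ø7: root D# up a diminished fourth → G, giving Gø7.
AM7: root A up a diminished fourth → Db, giving DbM7.
Amaj: root A up a diminished fourth → Db, giving Dbmaj.
F#sus: root F# up a diminished fourth → Bb, giving Bbsus.

Eb7 Ab7 Gø7 DbM7 Dbmaj Bbsus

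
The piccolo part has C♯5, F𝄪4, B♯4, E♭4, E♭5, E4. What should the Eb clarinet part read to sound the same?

A#5 D##5 G##5 C5 C6 C#5

First find concert pitch: the piccolo sounds a perfect octave above written, so C♯5 F𝄪4 B♯4 E♭4 E♭5 E4 sounds C#6 F##5 B#5 Eb5 Eb6 E5.
Then write for Eb clarinet: it sounds a minor third above written, so the part must be a minor third below concert.
C#6 → A#5
F##5 → D##5
B#5 → G##5
Eb5 → C5
Eb6 → C6
E5 → C#5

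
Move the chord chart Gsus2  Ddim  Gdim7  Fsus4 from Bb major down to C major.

Asus2 Edim Adim7 Gsus4

Bb major down to C major is a minor seventh; each chord root moves by that interval while the quality stays the same.
Gsus2: root G down a minor seventh → A, giving Asus2.
Ddim: root D down a minor seventh → E, giving Edim.
Gdim7: root G down a minor seventh → A, giving Adim7.
Fsus4: root F down a minor seventh → G, giving Gsus4.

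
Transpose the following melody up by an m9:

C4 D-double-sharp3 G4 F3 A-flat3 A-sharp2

C4 gives Db5
D##3 gives E#4
G4 gives Ab5
F3 gives Gb4
Ab3 gives Bbb4
A#2 gives B3

Db5 E#4 Ab5 Gb4 Bbb4 B3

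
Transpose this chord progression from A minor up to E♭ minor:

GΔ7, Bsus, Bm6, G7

DbΔ7 Fsus Fm6 Db7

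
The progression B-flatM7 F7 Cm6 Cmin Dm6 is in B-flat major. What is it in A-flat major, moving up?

AbM7 Eb7 Bbm6 Bbmin Cm6

B-flat major up to A-flat major is a minor seventh; each chord root moves by that interval while the quality stays the same.
B-flatM7: root B-flat up a minor seventh → Ab, giving AbM7.
F7: root F up a minor seventh → Eb, giving Eb7.
Cm6: root C up a minor seventh → Bb, giving Bbm6.
Cmin: root C up a minor seventh → Bb, giving Bbmin.
Dm6: root D up a minor seventh → C, giving Cm6.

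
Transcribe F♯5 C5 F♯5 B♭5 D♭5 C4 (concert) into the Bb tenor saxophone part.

The Bb tenor saxophone sounds a major ninth below written, so the written part must be a major ninth above concert — transpose each note up.
F#5 to G#6
C5 to D6
F#5 to G#6
Bb5 to C7
Db5 to Eb6
C4 to D5

G#6 D6 G#6 C7 Eb6 D5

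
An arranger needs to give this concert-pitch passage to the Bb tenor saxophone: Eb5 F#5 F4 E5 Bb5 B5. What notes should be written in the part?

F6 G#6 G5 F#6 C7 C#7

Written C4 sounds as Bb2 on the Bb tenor saxophone, so concert pitches are written a major ninth up.
Eb5 -> F6
F#5 -> G#6
F4 -> G5
E5 -> F#6
Bb5 -> C7
B5 -> C#7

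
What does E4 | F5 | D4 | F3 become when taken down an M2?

D4 Eb5 C4 Eb3

A major second down from E4 gives D4.
F5 down a major second is Eb5.
D4: a second down reaches C, and 2 semitones makes it C4.
A major second down from F3 gives Eb3.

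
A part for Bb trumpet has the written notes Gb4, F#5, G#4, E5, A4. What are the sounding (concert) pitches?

Fb4 E5 F#4 D5 G4

The Bb trumpet sounds a major second below written, so transpose each written note down a major second.
Gb4 gives Fb4
F#5 gives E5
G#4 gives F#4
E5 gives D5
A4 gives G4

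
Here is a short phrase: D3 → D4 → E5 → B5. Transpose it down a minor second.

A minor second down from D3 gives C#3.
A minor second down from D4 gives C#4.
A minor second down from E5 gives D#5.
A minor second down from B5 gives A#5.

C#3 C#4 D#5 A#5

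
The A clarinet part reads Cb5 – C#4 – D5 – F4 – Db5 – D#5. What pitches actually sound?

Ab4 A#3 B4 D4 Bb4 B#4

The A clarinet sounds a minor third below written, so transpose each written note down a minor third.
Cb5 becomes Ab4
C#4 becomes A#3
D5 becomes B4
F4 becomes D4
Db5 becomes Bb4
D#5 becomes B#4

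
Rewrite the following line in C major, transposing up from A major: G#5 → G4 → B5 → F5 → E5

B5 Bb4 D6 Ab5 G5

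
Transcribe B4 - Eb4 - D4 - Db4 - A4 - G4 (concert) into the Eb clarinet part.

G#4 C4 B3 Bb3 F#4 E4

The Eb clarinet sounds a minor third above written, so the written part must be a minor third below concert — transpose each note down.
B4 → G#4
Eb4 → C4
D4 → B3
Db4 → Bb3
A4 → F#4
G4 → E4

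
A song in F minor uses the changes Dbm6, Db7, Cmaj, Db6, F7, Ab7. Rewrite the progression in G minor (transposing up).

F minor up to G minor is a major second; each chord root moves by that interval while the quality stays the same.
Dbm6: root Db up a major second → Eb, giving Ebm6.
Db7: root Db up a major second → Eb, giving Eb7.
Cmaj: root C up a major second → D, giving Dmaj.
Db6: root Db up a major second → Eb, giving Eb6.
F7: root F up a major second → G, giving G7.
Ab7: root Ab up a major second → Bb, giving Bb7.

Ebm6 Eb7 Dmaj Eb6 G7 Bb7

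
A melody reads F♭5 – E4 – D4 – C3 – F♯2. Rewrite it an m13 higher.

Dbb7 C6 Bb5 Ab4 D4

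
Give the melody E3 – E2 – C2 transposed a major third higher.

G#3 G#2 E2

E3: a third up reaches G, and 4 semitones makes it G#3.
A major third up from E2 gives G#2.
C2 up a major third is E2.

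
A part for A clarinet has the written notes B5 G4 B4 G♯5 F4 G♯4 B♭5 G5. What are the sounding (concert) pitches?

G#5 E4 G#4 E#5 D4 E#4 G5 E5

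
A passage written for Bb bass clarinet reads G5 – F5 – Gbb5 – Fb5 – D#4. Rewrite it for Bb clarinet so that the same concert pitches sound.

G4 F4 Gbb4 Fb4 D#3

First find concert pitch: the Bb bass clarinet sounds a major ninth below written, so G5 F5 Gbb5 Fb5 D#4 sounds F4 Eb4 Fbb4 Ebb4 C#3.
Then write for Bb clarinet: it sounds a major second below written, so the part must be a major second above concert.
F4 → G4
Eb4 → F4
Fbb4 → Gbb4
Ebb4 → Fb4
C#3 → D#3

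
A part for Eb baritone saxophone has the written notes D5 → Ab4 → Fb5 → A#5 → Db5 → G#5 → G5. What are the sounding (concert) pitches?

F3 Cb3 Abb3 C#4 Fb3 B3 Bb3

Written C4 on the Eb baritone saxophone sounds as Eb2, a major thirteenth lower; apply that shift to every note.
D5 gives F3
Ab4 gives Cb3
Fb5 gives Abb3
A#5 gives C#4
Db5 gives Fb3
G#5 gives B3
G5 gives Bb3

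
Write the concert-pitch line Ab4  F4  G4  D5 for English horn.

Eb5 C5 D5 A5

The English horn sounds a perfect fifth below written, so the written part must be a perfect fifth above concert — transpose each note up.
Ab4 → Eb5
F4 → C5
G4 → D5
D5 → A5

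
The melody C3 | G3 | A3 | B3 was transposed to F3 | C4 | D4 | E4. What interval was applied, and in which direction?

up a perfect fourth

From C3 to F3 is 4 letter names — a fourth of some quality.
C3 to F3 is 5 semitones, which makes it a perfect fourth; the second version is higher, so the direction is up.
Checking another pair — B3 → E4 — gives the same interval.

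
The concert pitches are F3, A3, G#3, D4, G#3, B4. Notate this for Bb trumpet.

Written C4 sounds as Bb3 on the Bb trumpet, so concert pitches are written a major second up.
F3 becomes G3
A3 becomes B3
G#3 becomes A#3
D4 becomes E4
G#3 becomes A#3
B4 becomes C#5

G3 B3 A#3 E4 A#3 C#5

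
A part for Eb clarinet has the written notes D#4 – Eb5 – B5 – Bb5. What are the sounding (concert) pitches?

Written C4 on the Eb clarinet sounds as Eb4, a minor third higher; apply that shift to every note.
D#4 to F#4
Eb5 to Gb5
B5 to D6
Bb5 to Db6

F#4 Gb5 D6 Db6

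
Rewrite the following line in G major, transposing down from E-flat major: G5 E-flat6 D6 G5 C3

B4 G5 F#5 B4 E2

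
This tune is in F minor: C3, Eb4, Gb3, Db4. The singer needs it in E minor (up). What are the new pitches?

B3 D5 F4 C5

F minor to E minor up is a major seventh, so every note moves up by that interval.
C3 to B3
Eb4 to D5
Gb3 to F4
Db4 to C5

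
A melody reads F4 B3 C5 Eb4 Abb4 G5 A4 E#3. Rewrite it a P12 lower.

Bb2 E2 F3 Ab2 Dbb3 C4 D3 A#1

F4 becomes Bb2
B3 becomes E2
C5 becomes F3
Eb4 becomes Ab2
Abb4 becomes Dbb3
G5 becomes C4
A4 becomes D3
E#3 becomes A#1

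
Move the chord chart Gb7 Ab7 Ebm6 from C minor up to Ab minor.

Ebb7 Fb7 Cbm6

C minor up to Ab minor is a minor sixth; each chord root moves by that interval while the quality stays the same.
Gb7: root Gb up a minor sixth → Ebb, giving Ebb7.
Ab7: root Ab up a minor sixth → Fb, giving Fb7.
Ebm6: root Eb up a minor sixth → Cb, giving Cbm6.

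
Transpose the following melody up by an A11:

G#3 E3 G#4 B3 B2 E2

C##5 A#4 C##6 E#5 E#4 A#3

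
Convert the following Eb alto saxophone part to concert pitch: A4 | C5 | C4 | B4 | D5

Written C4 on the Eb alto saxophone sounds as Eb3, a major sixth lower; apply that shift to every note.
A4 to C4
C5 to Eb4
C4 to Eb3
B4 to D4
D5 to F4

C4 Eb4 Eb3 D4 F4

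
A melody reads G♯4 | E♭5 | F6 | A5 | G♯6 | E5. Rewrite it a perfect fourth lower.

D#4 Bb4 C6 E5 D#6 B4

G#4 to D#4
Eb5 to Bb4
F6 to C6
A5 to E5
G#6 to D#6
E5 to B4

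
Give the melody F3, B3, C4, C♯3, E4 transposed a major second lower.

F3 → Eb3
B3 → A3
C4 → Bb3
C#3 → B2
E4 → D4

Eb3 A3 Bb3 B2 D4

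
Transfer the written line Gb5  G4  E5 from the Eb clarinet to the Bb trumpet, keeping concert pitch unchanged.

Cb6 C5 A5

First find concert pitch: the Eb clarinet sounds a minor third above written, so Gb5 G4 E5 sounds Bbb5 Bb4 G5.
Then write for Bb trumpet: it sounds a major second below written, so the part must be a major second above concert.
Bbb5 → Cb6
Bb4 → C5
G5 → A5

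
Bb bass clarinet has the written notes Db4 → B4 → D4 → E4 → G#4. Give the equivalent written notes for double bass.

Cb4 A4 C4 D4 F#4

First find concert pitch: the Bb bass clarinet sounds a major ninth below written, so Db4 B4 D4 E4 G#4 sounds Cb3 A3 C3 D3 F#3.
Then write for double bass: it sounds a perfect octave below written, so the part must be a perfect octave above concert.
Cb3 → Cb4
A3 → A4
C3 → C4
D3 → D4
F#3 → F#4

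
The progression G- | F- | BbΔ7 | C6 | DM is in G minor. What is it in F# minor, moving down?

F#- E- AΔ7 B6 C#M

G minor down to F# minor is a minor second; each chord root moves by that interval while the quality stays the same.
G-: root G down a minor second → F#, giving F#-.
F-: root F down a minor second → E, giving E-.
BbΔ7: root Bb down a minor second → A, giving AΔ7.
C6: root C down a minor second → B, giving B6.
DM: root D down a minor second → C#, giving C#M.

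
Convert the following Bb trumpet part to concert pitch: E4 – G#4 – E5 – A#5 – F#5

The Bb trumpet sounds a major second below written, so transpose each written note down a major second.
E4 to D4
G#4 to F#4
E5 to D5
A#5 to G#5
F#5 to E5

D4 F#4 D5 G#5 E5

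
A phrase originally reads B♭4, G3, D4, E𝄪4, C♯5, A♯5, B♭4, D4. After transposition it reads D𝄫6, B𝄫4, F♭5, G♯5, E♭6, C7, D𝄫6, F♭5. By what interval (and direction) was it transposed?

up a diminished tenth

From Bb4 to Dbb6 is 10 letter names — a tenth of some quality.
Bb4 to Dbb6 is 14 semitones, which makes it a diminished tenth; the second version is higher, so the direction is up.
Checking another pair — D4 → Fb5 — gives the same interval.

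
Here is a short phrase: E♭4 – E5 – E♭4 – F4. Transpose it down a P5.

Eb4: a fifth down reaches A, and 7 semitones makes it Ab3.
A perfect fifth down from E5 gives A4.
Eb4 down a perfect fifth is Ab3.
F4: a fifth down reaches B, and 7 semitones makes it Bb3.

Ab3 A4 Ab3 Bb3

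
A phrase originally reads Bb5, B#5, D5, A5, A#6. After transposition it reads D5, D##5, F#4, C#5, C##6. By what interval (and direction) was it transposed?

Take the first pair: Bb5 → D5. B to D spans 6 letter names, so the interval is some kind of sixth.
D5 to Bb5 is 8 semitones, which makes it a minor sixth; the second version is lower, so the direction is down.
Checking another pair — A#6 → C##6 — gives the same interval.

down a minor sixth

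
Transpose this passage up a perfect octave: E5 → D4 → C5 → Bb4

E6 D5 C6 Bb5

E5 becomes E6
D4 becomes D5
C5 becomes C6
Bb4 becomes Bb5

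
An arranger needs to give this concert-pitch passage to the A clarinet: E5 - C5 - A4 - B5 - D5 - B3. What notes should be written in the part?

G5 Eb5 C5 D6 F5 D4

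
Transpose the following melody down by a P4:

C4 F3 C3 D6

G3 C3 G2 A5

C4: a fourth down reaches G, and 5 semitones makes it G3.
F3: a fourth down reaches C, and 5 semitones makes it C3.
A perfect fourth down from C3 gives G2.
D6 down a perfect fourth is A5.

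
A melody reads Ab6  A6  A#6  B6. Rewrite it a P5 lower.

Db6 D6 D#6 E6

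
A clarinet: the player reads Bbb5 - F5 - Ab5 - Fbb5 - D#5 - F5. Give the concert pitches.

Gb5 D5 F5 Dbb5 B#4 D5

Written C4 on the A clarinet sounds as A3, a minor third lower; apply that shift to every note.
Bbb5 gives Gb5
F5 gives D5
Ab5 gives F5
Fbb5 gives Dbb5
D#5 gives B#4
F5 gives D5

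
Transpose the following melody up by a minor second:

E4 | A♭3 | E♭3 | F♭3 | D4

E4: a second up reaches F, and 1 semitone makes it F4.
Ab3 up a minor second is Bbb3.
A minor second up from Eb3 gives Fb3.
Fb3: a second up reaches G, and 1 semitone makes it Gbb3.
A minor second up from D4 gives Eb4.

F4 Bbb3 Fb3 Gbb3 Eb4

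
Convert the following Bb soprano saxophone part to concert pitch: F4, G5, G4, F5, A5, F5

Eb4 F5 F4 Eb5 G5 Eb5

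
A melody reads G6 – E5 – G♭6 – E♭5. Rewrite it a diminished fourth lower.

A diminished fourth down from G6 gives D#6.
E5: a fourth down reaches B, and 4 semitones makes it B#4.
Gb6 down a diminished fourth is D6.
Eb5 down a diminished fourth is B4.

D#6 B#4 D6 B4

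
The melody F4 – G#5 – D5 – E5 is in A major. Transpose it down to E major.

C4 D#5 A4 B4

A major to E major down is a perfect fourth, so every note moves down by that interval.
F4 gives C4
G#5 gives D#5
D5 gives A4
E5 gives B4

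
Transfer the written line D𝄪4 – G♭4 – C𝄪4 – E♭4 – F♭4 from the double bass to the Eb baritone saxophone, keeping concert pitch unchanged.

B##4 Eb5 A##4 C5 Db5

First find concert pitch: the double bass sounds a perfect octave below written, so D𝄪4 G♭4 C𝄪4 E♭4 F♭4 sounds D##3 Gb3 C##3 Eb3 Fb3.
Then write for Eb baritone saxophone: it sounds a major thirteenth below written, so the part must be a major thirteenth above concert.
D##3 → B##4
Gb3 → Eb5
C##3 → A##4
Eb3 → C5
Fb3 → Db5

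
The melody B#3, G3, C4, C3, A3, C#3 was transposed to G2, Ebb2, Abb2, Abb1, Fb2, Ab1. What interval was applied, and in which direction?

From B#3 to G2 is 10 letter names — a tenth of some quality.
G2 to B#3 is 17 semitones, which makes it an augmented tenth; the second version is lower, so the direction is down.
Checking another pair — C#3 → Ab1 — gives the same interval.

down an augmented tenth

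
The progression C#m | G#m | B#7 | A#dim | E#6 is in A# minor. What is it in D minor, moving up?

Fm Cm E7 Ddim A6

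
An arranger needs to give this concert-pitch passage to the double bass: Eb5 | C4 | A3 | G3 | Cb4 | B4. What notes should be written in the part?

Eb6 C5 A4 G4 Cb5 B5

Written C4 sounds as C3 on the double bass, so concert pitches are written a perfect octave up.
Eb5 becomes Eb6
C4 becomes C5
A3 becomes A4
G3 becomes G4
Cb4 becomes Cb5
B4 becomes B5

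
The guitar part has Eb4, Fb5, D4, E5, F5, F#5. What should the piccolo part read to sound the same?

First find concert pitch: the guitar sounds a perfect octave below written, so Eb4 Fb5 D4 E5 F5 F#5 sounds Eb3 Fb4 D3 E4 F4 F#4.
Then write for piccolo: it sounds a perfect octave above written, so the part must be a perfect octave below concert.
Eb3 → Eb2
Fb4 → Fb3
D3 → D2
E4 → E3
F4 → F3
F#4 → F#3

Eb2 Fb3 D2 E3 F3 F#3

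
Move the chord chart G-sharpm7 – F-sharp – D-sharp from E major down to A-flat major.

Cm7 Bb G

E major down to A-flat major is an augmented fifth; each chord root moves by that interval while the quality stays the same.
G-sharpm7: root G-sharp down an augmented fifth → C, giving Cm7.
F-sharp: root F-sharp down an augmented fifth → Bb, giving Bb.
D-sharp: root D-sharp down an augmented fifth → G, giving G.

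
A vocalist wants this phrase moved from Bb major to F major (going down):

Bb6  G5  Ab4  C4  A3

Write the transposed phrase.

F6 D5 Eb4 G3 E3

From Bb down to F is a perfect fourth; apply that to each pitch.
Bb6 → F6
G5 → D5
Ab4 → Eb4
C4 → G3
A3 → E3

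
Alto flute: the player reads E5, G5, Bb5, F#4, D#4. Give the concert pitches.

B4 D5 F5 C#4 A#3

Written C4 on the alto flute sounds as G3, a perfect fourth lower; apply that shift to every note.
E5 gives B4
G5 gives D5
Bb5 gives F5
F#4 gives C#4
D#4 gives A#3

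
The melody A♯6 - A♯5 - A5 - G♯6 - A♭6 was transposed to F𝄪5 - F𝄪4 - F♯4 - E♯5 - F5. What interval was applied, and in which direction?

Take the first pair: A#6 → F##5. A to F spans 10 letter names, so the interval is some kind of tenth.
F##5 to A#6 is 15 semitones, which makes it a minor tenth; the second version is lower, so the direction is down.
Checking another pair — Ab6 → F5 — gives the same interval.

down a minor tenth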